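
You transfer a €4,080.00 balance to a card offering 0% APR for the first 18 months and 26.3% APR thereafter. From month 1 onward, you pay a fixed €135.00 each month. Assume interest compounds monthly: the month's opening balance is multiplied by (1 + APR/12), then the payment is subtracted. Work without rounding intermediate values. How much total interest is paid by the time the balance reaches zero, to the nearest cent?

€291.89

Promo months 1–18 at r₀ = 0%/12 = 0; months 19+ at r₁ = 26.3%/12 = 0.0219167.
After month 18 (no interest yet): B = €4,080.00 − 18·€135.00 = €1,650.00.
Then at r₁ with €135.00/mo: n₂ = −ln(1 − r₁·B/P)/ln(1+r₁) ≈ 14.38 → 15 more payments.
Total paid = 32·€135.00 + €51.89 = €4,371.89; interest = €4,371.89 − €4,080.00 = €291.89.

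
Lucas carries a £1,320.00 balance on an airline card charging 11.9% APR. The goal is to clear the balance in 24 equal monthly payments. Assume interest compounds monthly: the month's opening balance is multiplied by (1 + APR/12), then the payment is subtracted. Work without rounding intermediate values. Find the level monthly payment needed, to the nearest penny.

£62.08

Monthly rate r = 11.9%/12 = 0.991667% = 0.00991667.
Level-payment amortization: P = B₀·r / (1 − (1+r)^(−n)) = 1320.00·0.00991667 / (1 − 1.00992^(−24)).
Denominator 1 − (1+r)^(−24) = 0.210872726.
P = 13.09 / 0.210872726 ≈ 62.08.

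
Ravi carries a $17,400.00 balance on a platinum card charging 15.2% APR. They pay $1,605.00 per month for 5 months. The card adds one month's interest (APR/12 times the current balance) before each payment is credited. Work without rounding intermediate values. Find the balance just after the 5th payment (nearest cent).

$10,299.38

Monthly rate r = 15.2%/12 = 1.26667% = 0.0126667.
Each month: B ← B·(1+r) − $1,605.00.
Month 1: interest $220.40; balance after payment $16,015.40.
Month 2: interest $202.86; balance after payment $14,613.26.
Month 3: interest $185.10; balance after payment $13,193.36.
Month 4: interest $167.12; balance after payment $11,755.48.
Month 5: interest $148.90; balance after payment $10,299.38.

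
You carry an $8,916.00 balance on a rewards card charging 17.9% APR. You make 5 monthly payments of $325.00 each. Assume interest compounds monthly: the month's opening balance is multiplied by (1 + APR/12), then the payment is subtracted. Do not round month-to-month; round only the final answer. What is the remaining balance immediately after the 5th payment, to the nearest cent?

Monthly rate r = 17.9%/12 = 1.49167% = 0.0149167.
Each month: B ← B·(1+r) − $325.00.
Month 1: interest $133.00; balance after payment $8,724.00.
Month 2: interest $130.13; balance after payment $8,529.13.
Month 3: interest $127.23; balance after payment $8,331.36.
Month 4: interest $124.28; balance after payment $8,130.63.
Month 5: interest $121.28; balance after payment $7,926.91.

$7,926.91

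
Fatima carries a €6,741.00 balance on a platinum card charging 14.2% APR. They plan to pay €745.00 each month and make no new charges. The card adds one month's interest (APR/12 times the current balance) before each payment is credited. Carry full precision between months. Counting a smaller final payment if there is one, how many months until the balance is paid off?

10 payments

Monthly rate r = 14.2%/12 = 1.18333% = 0.0118333.
Recurrence: B ← B·(1+r) − €745.00.
Month 1: interest €79.77; balance after payment €6,075.77.
Month 2: interest €71.90; balance after payment €5,402.67.
Closed form: n = −ln(1 − rB₀/P)/ln(1+r) = −ln(0.89293)/ln(1.01183) ≈ 9.627, so the balance reaches zero during payment 10.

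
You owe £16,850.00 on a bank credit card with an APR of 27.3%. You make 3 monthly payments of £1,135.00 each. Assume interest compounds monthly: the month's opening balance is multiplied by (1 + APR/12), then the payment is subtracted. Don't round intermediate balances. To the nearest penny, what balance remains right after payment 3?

Monthly rate r = 27.3%/12 = 2.275% = 0.02275.
Each month: B ← B·(1+r) − £1,135.00.
Month 1: interest £383.34; balance after payment £16,098.34.
Month 2: interest £366.24; balance after payment £15,329.57.
Month 3: interest £348.75; balance after payment £14,543.32.

£14,543.32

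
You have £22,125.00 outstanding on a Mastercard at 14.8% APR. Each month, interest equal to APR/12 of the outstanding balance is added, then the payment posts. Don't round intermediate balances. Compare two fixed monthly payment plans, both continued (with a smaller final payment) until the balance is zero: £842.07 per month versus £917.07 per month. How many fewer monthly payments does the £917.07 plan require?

3 fewer payments

Monthly rate r = 14.8%/12 = 1.23333% = 0.0123333.
At £842.07/mo: n = ⌈−ln(1 − rB₀/P)/ln(1+r)⌉ = 32 payments (last £800.23); total interest = total paid − £22,125.00 = £4,779.40.
At £917.07/mo: 29 payments (last £746.10); total interest £4,299.06.
Payments saved = 32 − 29 = 3.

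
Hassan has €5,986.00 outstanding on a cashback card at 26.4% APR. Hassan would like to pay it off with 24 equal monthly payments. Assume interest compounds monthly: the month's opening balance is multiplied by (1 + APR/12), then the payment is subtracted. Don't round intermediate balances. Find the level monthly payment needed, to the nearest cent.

€323.70

Monthly rate r = 26.4%/12 = 2.2% = 0.022.
Level-payment amortization: P = B₀·r / (1 − (1+r)^(−n)) = 5986.00·0.022 / (1 − 1.022^(−24)).
Denominator 1 − (1+r)^(−24) = 0.406830925.
P = 131.692 / 0.406830925 ≈ 323.70.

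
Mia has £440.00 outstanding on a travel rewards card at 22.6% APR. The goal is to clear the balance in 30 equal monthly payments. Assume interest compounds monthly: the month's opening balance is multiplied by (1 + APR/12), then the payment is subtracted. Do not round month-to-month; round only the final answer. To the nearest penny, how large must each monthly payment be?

£19.33

Monthly rate r = 22.6%/12 = 1.88333% = 0.0188333.
Level-payment amortization: P = B₀·r / (1 − (1+r)^(−n)) = 440.00·0.0188333 / (1 − 1.01883^(−30)).
Denominator 1 − (1+r)^(−30) = 0.428645519.
P = 8.28667 / 0.428645519 ≈ 19.33.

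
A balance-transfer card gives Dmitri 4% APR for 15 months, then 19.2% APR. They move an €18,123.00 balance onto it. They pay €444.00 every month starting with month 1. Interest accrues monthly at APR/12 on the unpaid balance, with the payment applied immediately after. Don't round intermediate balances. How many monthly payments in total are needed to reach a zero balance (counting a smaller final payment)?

52 months

Promo months 1–15 at r₀ = 4%/12 = 0.00333333; months 16+ at r₁ = 19.2%/12 = 0.016.
After month 15: iterate B ← B·(1+r₀) − €444.00 for 15 months → €12,232.93.
Then at r₁ with €444.00/mo: n₂ = −ln(1 − r₁·B/P)/ln(1+r₁) ≈ 36.62 → 37 more payments.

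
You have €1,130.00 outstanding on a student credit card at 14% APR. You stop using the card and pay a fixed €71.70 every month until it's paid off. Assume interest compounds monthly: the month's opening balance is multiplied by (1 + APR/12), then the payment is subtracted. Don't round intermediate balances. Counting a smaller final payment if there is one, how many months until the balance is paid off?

18 payments

Monthly rate r = 14%/12 = 1.16667% = 0.0116667.
Recurrence: B ← B·(1+r) − €71.70.
Month 1: interest €13.18; balance after payment €1,071.48.
Month 2: interest €12.50; balance after payment €1,012.28.
Closed form: n = −ln(1 − rB₀/P)/ln(1+r) = −ln(0.81613)/ln(1.01167) ≈ 17.517, so the balance reaches zero during payment 18.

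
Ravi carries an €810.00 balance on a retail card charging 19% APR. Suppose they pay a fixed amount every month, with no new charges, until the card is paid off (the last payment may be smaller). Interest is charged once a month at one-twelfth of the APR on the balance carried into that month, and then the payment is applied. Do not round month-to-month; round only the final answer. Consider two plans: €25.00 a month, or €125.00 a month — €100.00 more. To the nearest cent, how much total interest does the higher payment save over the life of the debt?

Monthly rate r = 19%/12 = 1.58333% = 0.0158333.
At €25.00/mo: n = ⌈−ln(1 − rB₀/P)/ln(1+r)⌉ = 46 payments (last €20.04); total interest = total paid − €810.00 = €335.04.
At €125.00/mo: 7 payments (last €111.48); total interest €51.48.
Interest saved = €335.04 − €51.48 = €283.56.

€283.56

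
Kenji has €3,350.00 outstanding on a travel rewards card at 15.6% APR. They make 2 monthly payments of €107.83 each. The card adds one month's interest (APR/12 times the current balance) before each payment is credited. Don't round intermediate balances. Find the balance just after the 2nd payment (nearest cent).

Monthly rate r = 15.6%/12 = 1.3% = 0.013.
Each month: B ← B·(1+r) − €107.83.
Month 1: interest €43.55; balance after payment €3,285.72.
Month 2: interest €42.71; balance after payment €3,220.60.

€3,220.60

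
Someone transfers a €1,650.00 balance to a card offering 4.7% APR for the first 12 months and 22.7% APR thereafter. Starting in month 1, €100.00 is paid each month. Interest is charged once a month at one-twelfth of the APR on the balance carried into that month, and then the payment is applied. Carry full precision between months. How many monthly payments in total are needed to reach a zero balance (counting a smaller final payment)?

18 payments

Promo months 1–12 at r₀ = 4.7%/12 = 0.00391667; months 13+ at r₁ = 22.7%/12 = 0.0189167.
After month 12: iterate B ← B·(1+r₀) − €100.00 for 12 months → €503.05.
Then at r₁ with €100.00/mo: n₂ = −ln(1 − r₁·B/P)/ln(1+r₁) ≈ 5.34 → 6 more payments.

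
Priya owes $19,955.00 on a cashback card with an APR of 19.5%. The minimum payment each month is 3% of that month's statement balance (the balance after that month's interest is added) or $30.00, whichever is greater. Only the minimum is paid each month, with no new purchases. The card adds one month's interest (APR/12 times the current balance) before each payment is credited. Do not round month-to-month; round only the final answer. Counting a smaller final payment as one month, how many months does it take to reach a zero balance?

Monthly rate r = 19.5%/12 = 1.625% = 0.01625.
While 3% of the post-interest balance exceeds $30.00, each month B ← (B·(1+r))·(1 − 0.03), i.e. B shrinks by the factor (1+r)·0.97 = 0.98576.
This holds for months 1–210. Entering month 211 the balance is $982.28; 3% of the post-interest balance is now below $30.00, so the flat $30.00 minimum applies from here.
From month 211 a fixed $30.00 at rate r clears $982.28 in 48 more payments. Total: 210 + 48 = 258 months.

258 months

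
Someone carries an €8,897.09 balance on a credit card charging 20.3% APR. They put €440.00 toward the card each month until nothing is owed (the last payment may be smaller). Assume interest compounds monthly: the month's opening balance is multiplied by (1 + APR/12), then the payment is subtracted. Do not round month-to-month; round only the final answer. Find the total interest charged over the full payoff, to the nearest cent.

€2,083.96

Monthly rate r = 20.3%/12 = 1.69167% = 0.0169167.
Payoff takes n = ⌈−ln(1 − rB₀/P)/ln(1+r)⌉ = ⌈24.957⌉ = 25 payments; the last is €421.05.
Total paid = 24·€440.00 + €421.05 = €10,981.05.
Total interest = total paid − principal = €10,981.05 − €8,897.09 = €2,083.96.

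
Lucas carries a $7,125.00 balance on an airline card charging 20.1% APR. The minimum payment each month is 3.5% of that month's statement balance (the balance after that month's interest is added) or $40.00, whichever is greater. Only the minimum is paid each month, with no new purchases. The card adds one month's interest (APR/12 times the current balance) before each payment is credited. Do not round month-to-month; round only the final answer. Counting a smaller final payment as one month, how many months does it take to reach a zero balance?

Monthly rate r = 20.1%/12 = 1.675% = 0.01675.
While 3.5% of the post-interest balance exceeds $40.00, each month B ← (B·(1+r))·(1 − 0.035), i.e. B shrinks by the factor (1+r)·0.965 = 0.98116.
This holds for months 1–98. Entering month 99 the balance is $1,105.23; 3.5% of the post-interest balance is now below $40.00, so the flat $40.00 minimum applies from here.
From month 99 a fixed $40.00 at rate r clears $1,105.23 in 38 more payments. Total: 98 + 38 = 136 months.

136 months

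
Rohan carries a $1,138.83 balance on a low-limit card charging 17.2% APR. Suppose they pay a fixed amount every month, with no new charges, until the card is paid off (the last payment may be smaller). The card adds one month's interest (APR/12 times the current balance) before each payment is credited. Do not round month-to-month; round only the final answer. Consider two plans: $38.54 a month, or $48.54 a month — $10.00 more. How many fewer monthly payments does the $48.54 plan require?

Monthly rate r = 17.2%/12 = 1.43333% = 0.0143333.
At $38.54/mo: n = ⌈−ln(1 − rB₀/P)/ln(1+r)⌉ = 39 payments (last $27.27); total interest = total paid − $1,138.83 = $352.96.
At $48.54/mo: 29 payments (last $38.99); total interest $259.28.
Payments saved = 39 − 29 = 10.

10 fewer payments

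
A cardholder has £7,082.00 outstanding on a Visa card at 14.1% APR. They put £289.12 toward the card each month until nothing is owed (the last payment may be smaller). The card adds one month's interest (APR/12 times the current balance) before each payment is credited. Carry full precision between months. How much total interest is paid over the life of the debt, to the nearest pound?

Monthly rate r = 14.1%/12 = 1.175% = 0.01175.
Payoff takes n = ⌈−ln(1 − rB₀/P)/ln(1+r)⌉ = ⌈29.056⌉ = 30 payments; the last is £16.33.
Total paid = 29·£289.12 + £16.33 = £8,400.81.
Total interest = total paid − principal = £8,400.81 − £7,082.00 = £1,318.81.

£1,319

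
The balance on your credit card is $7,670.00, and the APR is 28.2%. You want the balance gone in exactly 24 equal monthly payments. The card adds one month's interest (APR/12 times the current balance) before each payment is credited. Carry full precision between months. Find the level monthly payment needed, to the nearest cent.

Monthly rate r = 28.2%/12 = 2.35% = 0.0235.
Level-payment amortization: P = B₀·r / (1 − (1+r)^(−n)) = 7670.00·0.0235 / (1 − 1.0235^(−24)).
Denominator 1 − (1+r)^(−24) = 0.427346826.
P = 180.245 / 0.427346826 ≈ 421.78.

$421.78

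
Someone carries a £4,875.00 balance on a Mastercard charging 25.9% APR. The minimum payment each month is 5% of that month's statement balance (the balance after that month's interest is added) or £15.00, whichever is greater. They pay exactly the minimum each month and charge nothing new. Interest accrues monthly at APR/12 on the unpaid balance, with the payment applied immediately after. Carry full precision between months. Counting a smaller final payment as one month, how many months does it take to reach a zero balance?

120 months

Monthly rate r = 25.9%/12 = 2.15833% = 0.0215833.
While 5% of the post-interest balance exceeds £15.00, each month B ← (B·(1+r))·(1 − 0.05), i.e. B shrinks by the factor (1+r)·0.95 = 0.9705.
This holds for months 1–94. Entering month 95 the balance is £292.23; 5% of the post-interest balance is now below £15.00, so the flat £15.00 minimum applies from here.
From month 95 a fixed £15.00 at rate r clears £292.23 in 26 more payments. Total: 94 + 26 = 120 months.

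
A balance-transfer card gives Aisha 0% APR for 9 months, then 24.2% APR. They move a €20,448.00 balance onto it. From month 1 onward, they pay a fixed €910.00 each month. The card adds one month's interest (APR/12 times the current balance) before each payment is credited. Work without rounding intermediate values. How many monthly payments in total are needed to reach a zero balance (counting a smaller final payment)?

Promo months 1–9 at r₀ = 0%/12 = 0; months 10+ at r₁ = 24.2%/12 = 0.0201667.
After month 9 (no interest yet): B = €20,448.00 − 9·€910.00 = €12,258.00.
Then at r₁ with €910.00/mo: n₂ = −ln(1 − r₁·B/P)/ln(1+r₁) ≈ 15.88 → 16 more payments.

25 months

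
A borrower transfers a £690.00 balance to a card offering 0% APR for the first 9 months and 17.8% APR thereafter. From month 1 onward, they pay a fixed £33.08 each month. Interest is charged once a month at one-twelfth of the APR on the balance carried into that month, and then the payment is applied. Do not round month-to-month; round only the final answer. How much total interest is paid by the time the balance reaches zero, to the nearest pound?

Promo months 1–9 at r₀ = 0%/12 = 0; months 10+ at r₁ = 17.8%/12 = 0.0148333.
After month 9 (no interest yet): B = £690.00 − 9·£33.08 = £392.28.
Then at r₁ with £33.08/mo: n₂ = −ln(1 − r₁·B/P)/ln(1+r₁) ≈ 13.14 → 14 more payments.
Total paid = 22·£33.08 + £4.63 = £732.39; interest = £732.39 − £690.00 = £42.39.

£42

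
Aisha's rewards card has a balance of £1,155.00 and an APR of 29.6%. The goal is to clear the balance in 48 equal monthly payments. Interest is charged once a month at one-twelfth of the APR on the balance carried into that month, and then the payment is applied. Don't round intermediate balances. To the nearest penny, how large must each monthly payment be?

£41.32

Monthly rate r = 29.6%/12 = 2.46667% = 0.0246667.
Level-payment amortization: P = B₀·r / (1 − (1+r)^(−n)) = 1155.00·0.0246667 / (1 − 1.02467^(−48)).
Denominator 1 − (1+r)^(−48) = 0.689519167.
P = 28.49 / 0.689519167 ≈ 41.32.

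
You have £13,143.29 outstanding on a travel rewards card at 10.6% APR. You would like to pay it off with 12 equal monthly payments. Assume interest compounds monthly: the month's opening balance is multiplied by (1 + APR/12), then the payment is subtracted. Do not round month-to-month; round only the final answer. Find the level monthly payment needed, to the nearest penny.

Monthly rate r = 10.6%/12 = 0.883333% = 0.00883333.
Level-payment amortization: P = B₀·r / (1 − (1+r)^(−n)) = 13143.29·0.00883333 / (1 − 1.00883^(−12)).
Denominator 1 − (1+r)^(−12) = 0.100156637.
P = 116.099 / 0.100156637 ≈ 1159.17.

£1,159.17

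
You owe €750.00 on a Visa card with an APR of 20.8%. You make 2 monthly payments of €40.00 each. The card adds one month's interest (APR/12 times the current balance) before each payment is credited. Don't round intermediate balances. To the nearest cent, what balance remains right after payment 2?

Monthly rate r = 20.8%/12 = 1.73333% = 0.0173333.
Each month: B ← B·(1+r) − €40.00.
Month 1: interest €13.00; balance after payment €723.00.
Month 2: interest €12.53; balance after payment €695.53.

€695.53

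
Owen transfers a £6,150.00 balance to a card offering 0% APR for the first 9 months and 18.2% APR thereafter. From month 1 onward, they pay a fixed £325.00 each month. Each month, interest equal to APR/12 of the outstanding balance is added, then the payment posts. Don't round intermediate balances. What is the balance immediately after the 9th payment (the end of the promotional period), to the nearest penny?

Promo months 1–9 at r₀ = 0%/12 = 0; months 10+ at r₁ = 18.2%/12 = 0.0151667.
After month 9 (no interest yet): B = £6,150.00 − 9·£325.00 = £3,225.00.

£3,225.00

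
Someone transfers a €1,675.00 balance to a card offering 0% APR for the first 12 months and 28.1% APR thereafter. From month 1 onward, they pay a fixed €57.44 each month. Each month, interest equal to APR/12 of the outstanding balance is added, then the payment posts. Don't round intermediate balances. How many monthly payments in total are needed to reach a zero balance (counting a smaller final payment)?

35 months

Promo months 1–12 at r₀ = 0%/12 = 0; months 13+ at r₁ = 28.1%/12 = 0.0234167.
After month 12 (no interest yet): B = €1,675.00 − 12·€57.44 = €985.72.
Then at r₁ with €57.44/mo: n₂ = −ln(1 − r₁·B/P)/ln(1+r₁) ≈ 22.20 → 23 more payments.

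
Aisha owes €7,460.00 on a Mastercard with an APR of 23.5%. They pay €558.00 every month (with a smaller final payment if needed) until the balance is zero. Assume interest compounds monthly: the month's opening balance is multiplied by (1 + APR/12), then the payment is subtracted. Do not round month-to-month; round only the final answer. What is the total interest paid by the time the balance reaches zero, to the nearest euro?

€1,275

Monthly rate r = 23.5%/12 = 1.95833% = 0.0195833.
Payoff takes n = ⌈−ln(1 − rB₀/P)/ln(1+r)⌉ = ⌈15.652⌉ = 16 payments; the last is €365.11.
Total paid = 15·€558.00 + €365.11 = €8,735.11.
Total interest = total paid − principal = €8,735.11 − €7,460.00 = €1,275.11.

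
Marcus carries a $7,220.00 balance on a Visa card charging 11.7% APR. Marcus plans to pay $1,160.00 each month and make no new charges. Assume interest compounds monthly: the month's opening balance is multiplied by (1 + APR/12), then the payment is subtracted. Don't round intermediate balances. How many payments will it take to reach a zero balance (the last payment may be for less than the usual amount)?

7 payments

Monthly rate r = 11.7%/12 = 0.975% = 0.00975.
Recurrence: B ← B·(1+r) − $1,160.00.
Month 1: interest $70.39; balance after payment $6,130.40.
Month 2: interest $59.77; balance after payment $5,030.17.
Closed form: n = −ln(1 − rB₀/P)/ln(1+r) = −ln(0.93931)/ln(1.00975) ≈ 6.452, so the balance reaches zero during payment 7.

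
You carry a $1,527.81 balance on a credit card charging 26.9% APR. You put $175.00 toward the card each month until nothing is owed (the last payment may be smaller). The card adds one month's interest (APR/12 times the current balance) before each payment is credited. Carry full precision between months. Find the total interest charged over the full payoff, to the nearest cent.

$191.67

Monthly rate r = 26.9%/12 = 2.24167% = 0.0224167.
Payoff takes n = ⌈−ln(1 − rB₀/P)/ln(1+r)⌉ = ⌈9.824⌉ = 10 payments; the last is $144.48.
Total paid = 9·$175.00 + $144.48 = $1,719.48.
Total interest = total paid − principal = $1,719.48 − $1,527.81 = $191.67.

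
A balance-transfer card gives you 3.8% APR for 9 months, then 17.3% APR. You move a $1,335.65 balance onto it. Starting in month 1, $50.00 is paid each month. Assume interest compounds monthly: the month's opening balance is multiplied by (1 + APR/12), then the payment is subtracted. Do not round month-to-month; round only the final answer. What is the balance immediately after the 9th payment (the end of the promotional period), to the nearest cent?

Promo months 1–9 at r₀ = 3.8%/12 = 0.00316667; months 10+ at r₁ = 17.3%/12 = 0.0144167.
After month 9: iterate B ← B·(1+r₀) − $50.00 for 9 months → $918.46.

$918.46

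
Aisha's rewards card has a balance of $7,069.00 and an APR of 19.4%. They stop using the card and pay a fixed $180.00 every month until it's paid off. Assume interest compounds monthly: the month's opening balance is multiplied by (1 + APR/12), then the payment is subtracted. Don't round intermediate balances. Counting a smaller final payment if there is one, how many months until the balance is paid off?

Monthly rate r = 19.4%/12 = 1.61667% = 0.0161667.
Recurrence: B ← B·(1+r) − $180.00.
Month 1: interest $114.28; balance after payment $7,003.28.
Month 2: interest $113.22; balance after payment $6,936.50.
Closed form: n = −ln(1 − rB₀/P)/ln(1+r) = −ln(0.3651)/ln(1.01617) ≈ 62.827, so the balance reaches zero during payment 63.

63 months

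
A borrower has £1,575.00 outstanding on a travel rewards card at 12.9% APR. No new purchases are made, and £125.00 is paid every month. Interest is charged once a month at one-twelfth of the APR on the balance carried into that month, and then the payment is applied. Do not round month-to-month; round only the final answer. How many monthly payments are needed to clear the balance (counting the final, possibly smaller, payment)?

14 months

Monthly rate r = 12.9%/12 = 1.075% = 0.01075.
Recurrence: B ← B·(1+r) − £125.00.
Month 1: interest £16.93; balance after payment £1,466.93.
Month 2: interest £15.77; balance after payment £1,357.70.
Closed form: n = −ln(1 − rB₀/P)/ln(1+r) = −ln(0.86455)/ln(1.01075) ≈ 13.612, so the balance reaches zero during payment 14.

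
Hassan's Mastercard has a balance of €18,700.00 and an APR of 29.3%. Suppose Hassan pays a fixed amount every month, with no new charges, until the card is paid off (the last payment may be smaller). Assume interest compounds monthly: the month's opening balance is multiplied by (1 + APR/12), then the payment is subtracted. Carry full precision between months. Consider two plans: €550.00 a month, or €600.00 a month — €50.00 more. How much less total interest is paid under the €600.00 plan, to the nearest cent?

Monthly rate r = 29.3%/12 = 2.44167% = 0.0244167.
At €550.00/mo: n = ⌈−ln(1 − rB₀/P)/ln(1+r)⌉ = 74 payments (last €273.74); total interest = total paid − €18,700.00 = €21,723.74.
At €600.00/mo: 60 payments (last €199.49); total interest €16,899.49.
Interest saved = €21,723.74 − €16,899.49 = €4,824.25.

€4,824.25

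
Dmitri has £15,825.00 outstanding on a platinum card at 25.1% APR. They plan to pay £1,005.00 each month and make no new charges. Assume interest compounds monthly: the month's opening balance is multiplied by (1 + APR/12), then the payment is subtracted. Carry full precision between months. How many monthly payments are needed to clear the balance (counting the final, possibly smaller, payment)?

Monthly rate r = 25.1%/12 = 2.09167% = 0.0209167.
Recurrence: B ← B·(1+r) − £1,005.00.
Month 1: interest £331.01; balance after payment £15,151.01.
Month 2: interest £316.91; balance after payment £14,462.91.
Closed form: n = −ln(1 − rB₀/P)/ln(1+r) = −ln(0.67064)/ln(1.02092) ≈ 19.300, so the balance reaches zero during payment 20.

20 payments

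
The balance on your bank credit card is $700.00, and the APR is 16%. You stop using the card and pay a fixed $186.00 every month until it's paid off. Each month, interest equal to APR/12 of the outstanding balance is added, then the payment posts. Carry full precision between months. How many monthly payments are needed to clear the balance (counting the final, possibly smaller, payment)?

Monthly rate r = 16%/12 = 1.33333% = 0.0133333.
Recurrence: B ← B·(1+r) − $186.00.
Month 1: interest $9.33; balance after payment $523.33.
Month 2: interest $6.98; balance after payment $344.31.
Month 3: interest $4.59; balance after payment $162.90.
Month 4: interest $2.17; balance after payment $0.00.

4 payments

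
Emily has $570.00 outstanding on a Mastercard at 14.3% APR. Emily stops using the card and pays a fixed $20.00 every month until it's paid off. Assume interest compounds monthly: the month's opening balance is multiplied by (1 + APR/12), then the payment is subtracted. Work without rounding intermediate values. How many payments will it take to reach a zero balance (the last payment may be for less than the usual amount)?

Monthly rate r = 14.3%/12 = 1.19167% = 0.0119167.
Recurrence: B ← B·(1+r) − $20.00.
Month 1: interest $6.79; balance after payment $556.79.
Month 2: interest $6.64; balance after payment $543.43.
Closed form: n = −ln(1 − rB₀/P)/ln(1+r) = −ln(0.66037)/ln(1.01192) ≈ 35.028, so the balance reaches zero during payment 36.

36 payments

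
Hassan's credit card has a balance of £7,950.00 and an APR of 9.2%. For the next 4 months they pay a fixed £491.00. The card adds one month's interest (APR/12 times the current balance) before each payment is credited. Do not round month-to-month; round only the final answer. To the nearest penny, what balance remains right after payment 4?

£6,209.92

Monthly rate r = 9.2%/12 = 0.766667% = 0.00766667.
Each month: B ← B·(1+r) − £491.00.
Month 1: interest £60.95; balance after payment £7,519.95.
Month 2: interest £57.65; balance after payment £7,086.60.
Month 3: interest £54.33; balance after payment £6,649.93.
Month 4: interest £50.98; balance after payment £6,209.92.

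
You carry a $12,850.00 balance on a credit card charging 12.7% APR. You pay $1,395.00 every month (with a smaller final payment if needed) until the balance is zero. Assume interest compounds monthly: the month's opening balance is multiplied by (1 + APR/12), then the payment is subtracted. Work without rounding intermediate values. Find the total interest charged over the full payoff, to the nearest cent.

$743.12

Monthly rate r = 12.7%/12 = 1.05833% = 0.0105833.
Payoff takes n = ⌈−ln(1 − rB₀/P)/ln(1+r)⌉ = ⌈9.743⌉ = 10 payments; the last is $1,038.12.
Total paid = 9·$1,395.00 + $1,038.12 = $13,593.12.
Total interest = total paid − principal = $13,593.12 − $12,850.00 = $743.12.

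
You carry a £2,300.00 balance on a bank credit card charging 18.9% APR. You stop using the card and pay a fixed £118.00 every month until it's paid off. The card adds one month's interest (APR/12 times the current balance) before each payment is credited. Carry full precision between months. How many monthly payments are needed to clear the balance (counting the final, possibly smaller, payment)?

Monthly rate r = 18.9%/12 = 1.575% = 0.01575.
Recurrence: B ← B·(1+r) − £118.00.
Month 1: interest £36.23; balance after payment £2,218.22.
Month 2: interest £34.94; balance after payment £2,135.16.
Closed form: n = −ln(1 − rB₀/P)/ln(1+r) = −ln(0.69301)/ln(1.01575) ≈ 23.466, so the balance reaches zero during payment 24.

24 months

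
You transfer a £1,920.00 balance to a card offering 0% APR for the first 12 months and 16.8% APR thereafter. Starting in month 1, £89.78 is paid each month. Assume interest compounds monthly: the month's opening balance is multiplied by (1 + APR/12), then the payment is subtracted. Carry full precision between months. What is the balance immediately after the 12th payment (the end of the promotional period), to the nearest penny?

Promo months 1–12 at r₀ = 0%/12 = 0; months 13+ at r₁ = 16.8%/12 = 0.014.
After month 12 (no interest yet): B = £1,920.00 − 12·£89.78 = £842.64.

£842.64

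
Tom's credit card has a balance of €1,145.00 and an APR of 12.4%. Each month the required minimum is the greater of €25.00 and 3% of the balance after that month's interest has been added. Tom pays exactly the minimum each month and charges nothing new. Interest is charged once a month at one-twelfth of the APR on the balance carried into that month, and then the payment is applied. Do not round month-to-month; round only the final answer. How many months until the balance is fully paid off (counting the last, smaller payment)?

Monthly rate r = 12.4%/12 = 1.03333% = 0.0103333.
While 3% of the post-interest balance exceeds €25.00, each month B ← (B·(1+r))·(1 − 0.03), i.e. B shrinks by the factor (1+r)·0.97 = 0.98002.
This holds for months 1–17. Entering month 18 the balance is €812.50; 3% of the post-interest balance is now below €25.00, so the flat €25.00 minimum applies from here.
From month 18 a fixed €25.00 at rate r clears €812.50 in 40 more payments. Total: 17 + 40 = 57 months.

57 months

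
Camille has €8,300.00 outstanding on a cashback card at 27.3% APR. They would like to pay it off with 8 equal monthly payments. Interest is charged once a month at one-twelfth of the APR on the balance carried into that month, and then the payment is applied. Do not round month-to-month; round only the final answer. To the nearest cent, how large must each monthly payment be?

€1,146.50

Monthly rate r = 27.3%/12 = 2.275% = 0.02275.
Level-payment amortization: P = B₀·r / (1 − (1+r)^(−n)) = 8300.00·0.02275 / (1 − 1.02275^(−8)).
Denominator 1 − (1+r)^(−8) = 0.164696897.
P = 188.825 / 0.164696897 ≈ 1146.50.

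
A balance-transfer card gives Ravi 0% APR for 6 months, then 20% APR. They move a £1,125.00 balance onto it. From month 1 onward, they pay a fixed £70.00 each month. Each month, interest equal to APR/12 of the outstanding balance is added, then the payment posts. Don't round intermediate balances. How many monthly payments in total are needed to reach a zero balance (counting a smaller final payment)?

Promo months 1–6 at r₀ = 0%/12 = 0; months 7+ at r₁ = 20%/12 = 0.0166667.
After month 6 (no interest yet): B = £1,125.00 − 6·£70.00 = £705.00.
Then at r₁ with £70.00/mo: n₂ = −ln(1 − r₁·B/P)/ln(1+r₁) ≈ 11.12 → 12 more payments.

18 payments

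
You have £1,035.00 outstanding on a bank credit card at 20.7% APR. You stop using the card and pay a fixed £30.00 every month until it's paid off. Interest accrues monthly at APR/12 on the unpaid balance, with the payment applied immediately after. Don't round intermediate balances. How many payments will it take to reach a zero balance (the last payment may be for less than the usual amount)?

Monthly rate r = 20.7%/12 = 1.725% = 0.01725.
Recurrence: B ← B·(1+r) − £30.00.
Month 1: interest £17.85; balance after payment £1,022.85.
Month 2: interest £17.64; balance after payment £1,010.50.
Closed form: n = −ln(1 − rB₀/P)/ln(1+r) = −ln(0.40488)/ln(1.01725) ≈ 52.867, so the balance reaches zero during payment 53.

53 months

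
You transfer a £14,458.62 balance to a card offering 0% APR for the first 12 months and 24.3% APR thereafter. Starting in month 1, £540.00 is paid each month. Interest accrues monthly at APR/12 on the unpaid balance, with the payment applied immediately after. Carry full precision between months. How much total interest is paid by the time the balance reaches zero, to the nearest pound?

Promo months 1–12 at r₀ = 0%/12 = 0; months 13+ at r₁ = 24.3%/12 = 0.02025.
After month 12 (no interest yet): B = £14,458.62 − 12·£540.00 = £7,978.62.
Then at r₁ with £540.00/mo: n₂ = −ln(1 − r₁·B/P)/ln(1+r₁) ≈ 17.73 → 18 more payments.
Total paid = 29·£540.00 + £397.53 = £16,057.53; interest = £16,057.53 − £14,458.62 = £1,598.91.

£1,599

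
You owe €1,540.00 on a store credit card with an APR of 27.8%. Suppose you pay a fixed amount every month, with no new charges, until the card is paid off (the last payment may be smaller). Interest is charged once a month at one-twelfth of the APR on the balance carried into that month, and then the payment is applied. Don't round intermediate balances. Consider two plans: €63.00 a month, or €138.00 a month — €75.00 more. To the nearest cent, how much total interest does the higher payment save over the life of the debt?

€495.75

Monthly rate r = 27.8%/12 = 2.31667% = 0.0231667.
At €63.00/mo: n = ⌈−ln(1 − rB₀/P)/ln(1+r)⌉ = 37 payments (last €30.18); total interest = total paid − €1,540.00 = €758.18.
At €138.00/mo: 14 payments (last €8.43); total interest €262.43.
Interest saved = €758.18 − €262.43 = €495.75.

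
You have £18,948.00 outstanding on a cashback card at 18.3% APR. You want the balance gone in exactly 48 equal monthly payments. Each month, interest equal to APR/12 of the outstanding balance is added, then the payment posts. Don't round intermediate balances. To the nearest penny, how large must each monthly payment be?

£559.57

Monthly rate r = 18.3%/12 = 1.525% = 0.01525.
Level-payment amortization: P = B₀·r / (1 − (1+r)^(−n)) = 18948.00·0.01525 / (1 − 1.01525^(−48)).
Denominator 1 − (1+r)^(−48) = 0.516389092.
P = 288.957 / 0.516389092 ≈ 559.57.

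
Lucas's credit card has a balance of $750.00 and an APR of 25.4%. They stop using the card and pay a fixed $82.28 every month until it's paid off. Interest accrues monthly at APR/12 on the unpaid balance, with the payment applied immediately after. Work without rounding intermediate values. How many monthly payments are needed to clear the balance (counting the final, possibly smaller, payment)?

Monthly rate r = 25.4%/12 = 2.11667% = 0.0211667.
Recurrence: B ← B·(1+r) − $82.28.
Month 1: interest $15.88; balance after payment $683.60.
Month 2: interest $14.47; balance after payment $615.78.
Closed form: n = −ln(1 − rB₀/P)/ln(1+r) = −ln(0.80706)/ln(1.02117) ≈ 10.234, so the balance reaches zero during payment 11.

11 months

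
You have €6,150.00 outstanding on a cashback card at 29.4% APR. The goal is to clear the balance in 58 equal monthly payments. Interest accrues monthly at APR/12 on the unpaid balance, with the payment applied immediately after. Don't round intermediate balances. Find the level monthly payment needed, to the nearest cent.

Monthly rate r = 29.4%/12 = 2.45% = 0.0245.
Level-payment amortization: P = B₀·r / (1 − (1+r)^(−n)) = 6150.00·0.0245 / (1 − 1.0245^(−58)).
Denominator 1 − (1+r)^(−58) = 0.754356.
P = 150.675 / 0.754356 ≈ 199.74.

€199.74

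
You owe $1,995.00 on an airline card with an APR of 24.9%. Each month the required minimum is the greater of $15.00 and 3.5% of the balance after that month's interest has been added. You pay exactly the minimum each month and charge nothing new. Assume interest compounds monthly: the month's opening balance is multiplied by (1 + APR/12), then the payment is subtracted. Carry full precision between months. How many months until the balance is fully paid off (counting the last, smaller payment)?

146 months

Monthly rate r = 24.9%/12 = 2.075% = 0.02075.
While 3.5% of the post-interest balance exceeds $15.00, each month B ← (B·(1+r))·(1 − 0.035), i.e. B shrinks by the factor (1+r)·0.965 = 0.98502.
This holds for months 1–104. Entering month 105 the balance is $415.34; 3.5% of the post-interest balance is now below $15.00, so the flat $15.00 minimum applies from here.
From month 105 a fixed $15.00 at rate r clears $415.34 in 42 more payments. Total: 104 + 42 = 146 months.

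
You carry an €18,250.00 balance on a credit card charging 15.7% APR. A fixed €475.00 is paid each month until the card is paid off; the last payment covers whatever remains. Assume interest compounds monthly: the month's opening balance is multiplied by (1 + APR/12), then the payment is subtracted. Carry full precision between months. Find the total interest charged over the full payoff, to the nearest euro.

€7,276

Monthly rate r = 15.7%/12 = 1.30833% = 0.0130833.
Payoff takes n = ⌈−ln(1 − rB₀/P)/ln(1+r)⌉ = ⌈53.738⌉ = 54 payments; the last is €351.14.
Total paid = 53·€475.00 + €351.14 = €25,526.14.
Total interest = total paid − principal = €25,526.14 − €18,250.00 = €7,276.14.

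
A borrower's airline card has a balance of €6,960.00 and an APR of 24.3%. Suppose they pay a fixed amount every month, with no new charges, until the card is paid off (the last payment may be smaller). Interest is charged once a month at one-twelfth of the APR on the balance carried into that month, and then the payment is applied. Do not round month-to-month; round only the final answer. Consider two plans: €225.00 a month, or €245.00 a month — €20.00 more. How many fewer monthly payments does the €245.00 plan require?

7 fewer payments

Monthly rate r = 24.3%/12 = 2.025% = 0.02025.
At €225.00/mo: n = ⌈−ln(1 − rB₀/P)/ln(1+r)⌉ = 50 payments (last €25.28); total interest = total paid − €6,960.00 = €4,090.28.
At €245.00/mo: 43 payments (last €175.11); total interest €3,505.11.
Payments saved = 50 − 43 = 7.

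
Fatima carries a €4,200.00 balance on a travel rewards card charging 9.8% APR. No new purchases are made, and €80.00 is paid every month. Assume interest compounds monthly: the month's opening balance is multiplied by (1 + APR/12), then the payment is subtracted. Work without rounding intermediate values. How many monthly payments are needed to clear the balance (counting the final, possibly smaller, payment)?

69 payments

Monthly rate r = 9.8%/12 = 0.816667% = 0.00816667.
Recurrence: B ← B·(1+r) − €80.00.
Month 1: interest €34.30; balance after payment €4,154.30.
Month 2: interest €33.93; balance after payment €4,108.23.
Closed form: n = −ln(1 − rB₀/P)/ln(1+r) = −ln(0.57125)/ln(1.00817) ≈ 68.842, so the balance reaches zero during payment 69.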